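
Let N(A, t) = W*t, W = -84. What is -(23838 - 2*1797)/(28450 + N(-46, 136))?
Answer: -10122/8513 ≈ -1.1890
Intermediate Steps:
N(A, t) = -84*t
-(23838 - 2*1797)/(28450 + N(-46, 136)) = -(23838 - 2*1797)/(28450 - 84*136) = -(23838 - 3594)/(28450 - 11424) = -20244/17026 = -1*10122/8513 = -10122/8513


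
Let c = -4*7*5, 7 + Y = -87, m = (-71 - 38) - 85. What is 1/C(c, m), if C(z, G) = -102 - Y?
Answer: -⅛ ≈ -0.12500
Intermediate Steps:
m = -194 (m = -109 - 85 = -194)
Y = -94 (Y = -7 - 87 = -94)
c = -140 (c = -28*5 = -140)
C(z, G) = -8 (C(z, G) = -102 - 1*(-94) = -102 + 94 = -8)
1/C(c, m) = 1/(-8) = -⅛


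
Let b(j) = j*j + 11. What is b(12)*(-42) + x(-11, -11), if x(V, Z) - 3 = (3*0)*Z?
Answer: -6507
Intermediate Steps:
b(j) = 11 + j² (b(j) = j² + 11 = 11 + j²)
x(V, Z) = 3 (x(V, Z) = 3 + (3*0)*Z = 3 + 0*Z = 3 + 0 = 3)
b(12)*(-42) + x(-11, -11) = (11 + 12²)*(-42) + 3 = (11 + 144)*(-42) + 3 = 155*(-42) + 3 = -6510 + 3 = -6507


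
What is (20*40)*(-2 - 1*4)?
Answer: -4800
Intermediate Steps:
(20*40)*(-2 - 1*4) = 800*(-2 - 4) = 800*(-6) = -4800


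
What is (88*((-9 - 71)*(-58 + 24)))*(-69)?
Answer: -16515840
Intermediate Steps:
(88*((-9 - 71)*(-58 + 24)))*(-69) = (88*(-80*(-34)))*(-69) = (88*2720)*(-69) = 239360*(-69) = -16515840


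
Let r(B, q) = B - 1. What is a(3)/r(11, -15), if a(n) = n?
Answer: 3/10 ≈ 0.30000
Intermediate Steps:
r(B, q) = -1 + B
a(3)/r(11, -15) = 3/(-1 + 11) = 3/10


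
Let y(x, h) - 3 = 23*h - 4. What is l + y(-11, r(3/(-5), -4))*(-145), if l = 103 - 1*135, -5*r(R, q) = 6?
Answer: 4115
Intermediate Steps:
r(R, q) = -6/5 (r(R, q) = -⅕*6 = -6/5)
l = -32 (l = 103 - 135 = -32)
y(x, h) = -1 + 23*h (y(x, h) = 3 + (23*h - 4) = 3 + (-4 + 23*h) = -1 + 23*h)
l + y(-11, r(3/(-5), -4))*(-145) = -32 + (-1 + 23*(-6/5))*(-145) = -32 + (-1 - 138/5)*(-145) = -32 - 143/5*(-145) = -32 + 4147 = 4115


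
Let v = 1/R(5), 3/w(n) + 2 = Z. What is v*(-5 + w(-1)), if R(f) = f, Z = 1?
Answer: -8/5 ≈ -1.6000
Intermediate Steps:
w(n) = -3 (w(n) = 3/(-2 + 1) = 3/(-1) = 3*(-1) = -3)
v = ⅕ (v = 1/5 = ⅕ ≈ 0.20000)
v*(-5 + w(-1)) = (-5 - 3)/5 = (⅕)*(-8) = -8/5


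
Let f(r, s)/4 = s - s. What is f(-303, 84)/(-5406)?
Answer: 0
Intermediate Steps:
f(r, s) = 0 (f(r, s) = 4*(s - s) = 4*0 = 0)
f(-303, 84)/(-5406) = 0/(-5406) = 0*(-1/5406) = 0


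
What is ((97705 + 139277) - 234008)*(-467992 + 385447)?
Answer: -245488830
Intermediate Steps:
((97705 + 139277) - 234008)*(-467992 + 385447) = (236982 - 234008)*(-82545) = 2974*(-82545) = -245488830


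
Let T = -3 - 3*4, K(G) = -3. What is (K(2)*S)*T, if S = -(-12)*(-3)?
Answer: -1620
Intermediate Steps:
S = -36 (S = -1*36 = -36)
T = -15 (T = -3 - 12 = -15)
(K(2)*S)*T = -3*(-36)*(-15) = 108*(-15) = -1620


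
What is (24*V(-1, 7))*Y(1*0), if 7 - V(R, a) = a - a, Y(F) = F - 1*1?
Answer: -168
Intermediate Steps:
Y(F) = -1 + F (Y(F) = F - 1 = -1 + F)
V(R, a) = 7 (V(R, a) = 7 - (a - a) = 7 - 1*0 = 7 + 0 = 7)
(24*V(-1, 7))*Y(1*0) = (24*7)*(-1 + 1*0) = 168*(-1 + 0) = 168*(-1) = -168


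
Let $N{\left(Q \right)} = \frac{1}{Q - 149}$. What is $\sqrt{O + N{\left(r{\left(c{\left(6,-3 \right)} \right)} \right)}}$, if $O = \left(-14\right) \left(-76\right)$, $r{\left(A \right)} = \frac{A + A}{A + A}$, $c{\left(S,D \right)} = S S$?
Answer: $\frac{\sqrt{5826427}}{74} \approx 32.619$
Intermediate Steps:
$c{\left(S,D \right)} = S^{2}$
$r{\left(A \right)} = 1$ ($r{\left(A \right)} = \frac{2 A}{2 A} = 2 A \frac{1}{2 A} = 1$)
$N{\left(Q \right)} = \frac{1}{-149 + Q}$
$O = 1064$
$\sqrt{O + N{\left(r{\left(c{\left(6,-3 \right)} \right)} \right)}} = \sqrt{1064 + \frac{1}{-149 + 1}} = \sqrt{1064 + \frac{1}{-148}} = \sqrt{1064 - \frac{1}{148}} = \sqrt{\frac{157471}{148}} = \frac{\sqrt{5826427}}{74}$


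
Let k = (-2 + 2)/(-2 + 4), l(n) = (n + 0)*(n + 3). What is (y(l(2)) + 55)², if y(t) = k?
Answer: 3025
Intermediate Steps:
l(n) = n*(3 + n)
k = 0 (k = 0/2 = 0*(½) = 0)
y(t) = 0
(y(l(2)) + 55)² = (0 + 55)² = 55² = 3025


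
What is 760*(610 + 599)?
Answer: 918840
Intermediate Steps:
760*(610 + 599) = 760*1209 = 918840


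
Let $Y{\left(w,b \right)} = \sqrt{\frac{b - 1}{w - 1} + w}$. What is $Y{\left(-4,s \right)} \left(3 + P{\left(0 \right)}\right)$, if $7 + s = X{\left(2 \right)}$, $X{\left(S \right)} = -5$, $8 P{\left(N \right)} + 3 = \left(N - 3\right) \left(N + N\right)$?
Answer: $\frac{21 i \sqrt{35}}{40} \approx 3.1059 i$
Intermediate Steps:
$P{\left(N \right)} = - \frac{3}{8} + \frac{N \left(-3 + N\right)}{4}$ ($P{\left(N \right)} = - \frac{3}{8} + \frac{\left(N - 3\right) \left(N + N\right)}{8} = - \frac{3}{8} + \frac{\left(-3 + N\right) 2 N}{8} = - \frac{3}{8} + \frac{2 N \left(-3 + N\right)}{8} = - \frac{3}{8} + \frac{N \left(-3 + N\right)}{4}$)
$s = -12$ ($s = -7 - 5 = -12$)
$Y{\left(w,b \right)} = \sqrt{w + \frac{-1 + b}{-1 + w}}$ ($Y{\left(w,b \right)} = \sqrt{\frac{-1 + b}{-1 + w} + w} = \sqrt{w + \frac{-1 + b}{-1 + w}}$)
$Y{\left(-4,s \right)} \left(3 + P{\left(0 \right)}\right) = \sqrt{\frac{-1 - 12 - 4 \left(-1 - 4\right)}{-1 - 4}} \left(3 - \left(\frac{3}{8} - \frac{0^{2}}{4}\right)\right) = \sqrt{\frac{-1 - 12 - -20}{-5}} \left(3 + \left(- \frac{3}{8} + 0 + \frac{1}{4} \cdot 0\right)\right) = \sqrt{- \frac{-1 - 12 + 20}{5}} \left(3 + \left(- \frac{3}{8} + 0 + 0\right)\right) = \sqrt{\left(- \frac{1}{5}\right) 7} \left(3 - \frac{3}{8}\right) = \sqrt{- \frac{7}{5}} \cdot \frac{21}{8} = \frac{i \sqrt{35}}{5} \cdot \frac{21}{8} = \frac{21 i \sqrt{35}}{40}$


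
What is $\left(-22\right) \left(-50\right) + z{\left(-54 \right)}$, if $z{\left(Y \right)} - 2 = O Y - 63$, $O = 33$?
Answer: $-743$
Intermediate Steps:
$z{\left(Y \right)} = -61 + 33 Y$ ($z{\left(Y \right)} = 2 + \left(33 Y - 63\right) = 2 + \left(-63 + 33 Y\right) = -61 + 33 Y$)
$\left(-22\right) \left(-50\right) + z{\left(-54 \right)} = \left(-22\right) \left(-50\right) + \left(-61 + 33 \left(-54\right)\right) = 1100 - 1843 = -743$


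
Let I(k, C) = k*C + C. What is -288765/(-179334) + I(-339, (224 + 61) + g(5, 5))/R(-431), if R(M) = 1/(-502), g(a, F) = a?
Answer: 108942176125/2214 ≈ 4.9206e+7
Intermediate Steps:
I(k, C) = C + C*k (I(k, C) = C*k + C = C + C*k)
R(M) = -1/502
-288765/(-179334) + I(-339, (224 + 61) + g(5, 5))/R(-431) = -288765/(-179334) + (((224 + 61) + 5)*(1 - 339))/(-1/502) = -288765*(-1/179334) + ((285 + 5)*(-338))*(-502) = 3565/2214 + (290*(-338))*(-502) = 3565/2214 - 98020*(-502) = 3565/2214 + 49206040 = 108942176125/2214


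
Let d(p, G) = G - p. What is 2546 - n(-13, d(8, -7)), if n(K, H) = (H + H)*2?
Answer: 2606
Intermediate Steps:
n(K, H) = 4*H (n(K, H) = (2*H)*2 = 4*H)
2546 - n(-13, d(8, -7)) = 2546 - 4*(-7 - 1*8) = 2546 - 4*(-7 - 8) = 2546 - 4*(-15) = 2546 - 1*(-60) = 2546 + 60 = 2606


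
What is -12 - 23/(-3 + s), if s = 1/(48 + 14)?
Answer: -794/185 ≈ -4.2919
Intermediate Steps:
s = 1/62 ≈ 0.016129
-12 - 23/(-3 + s) = -12 - 23/(-3 + 1/62) = -12 - 23/(-185/62) = -12 - 23*(-62/185) = -12 + 1426/185 = -794/185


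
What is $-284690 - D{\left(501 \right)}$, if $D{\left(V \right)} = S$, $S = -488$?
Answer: $-284202$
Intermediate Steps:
$D{\left(V \right)} = -488$
$-284690 - D{\left(501 \right)} = -284690 - -488 = -284690 + 488 = -284202$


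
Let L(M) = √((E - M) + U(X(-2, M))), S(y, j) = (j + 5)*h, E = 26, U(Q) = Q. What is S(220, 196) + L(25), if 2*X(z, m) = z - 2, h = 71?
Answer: 14271 + I ≈ 14271.0 + 1.0*I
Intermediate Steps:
X(z, m) = -1 + z/2 (X(z, m) = (z - 2)/2 = (-2 + z)/2 = -1 + z/2)
S(y, j) = 355 + 71*j (S(y, j) = (j + 5)*71 = (5 + j)*71 = 355 + 71*j)
L(M) = √(24 - M) (L(M) = √((26 - M) + (-1 + (½)*(-2))) = √((26 - M) + (-1 - 1)) = √((26 - M) - 2) = √(24 - M))
S(220, 196) + L(25) = (355 + 71*196) + √(24 - 1*25) = (355 + 13916) + √(24 - 25) = 14271 + √(-1) = 14271 + I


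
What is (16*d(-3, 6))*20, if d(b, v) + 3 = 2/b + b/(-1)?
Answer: -640/3 ≈ -213.33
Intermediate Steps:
d(b, v) = -3 - b + 2/b (d(b, v) = -3 + (2/b + b/(-1)) = -3 + (2/b + b*(-1)) = -3 + (2/b - b) = -3 + (-b + 2/b) = -3 - b + 2/b)
(16*d(-3, 6))*20 = (16*(-3 - 1*(-3) + 2/(-3)))*20 = (16*(-3 + 3 + 2*(-1/3)))*20 = (16*(-3 + 3 - 2/3))*20 = (16*(-2/3))*20 = -32/3*20 = -640/3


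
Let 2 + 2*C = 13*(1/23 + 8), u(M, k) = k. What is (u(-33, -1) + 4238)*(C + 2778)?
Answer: 551432839/46 ≈ 1.1988e+7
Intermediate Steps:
C = 2359/46 (C = -1 + (13*(1/23 + 8))/2 = -1 + (13*(185/23))/2 = -1 + (½)*(2405/23) = -1 + 2405/46 = 2359/46 ≈ 51.283)
(u(-33, -1) + 4238)*(C + 2778) = (-1 + 4238)*(2359/46 + 2778) = 4237*(130147/46) = 551432839/46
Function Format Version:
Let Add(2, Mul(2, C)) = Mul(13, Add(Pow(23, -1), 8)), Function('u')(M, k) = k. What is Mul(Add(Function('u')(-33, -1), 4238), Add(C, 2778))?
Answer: Rational(551432839, 46) ≈ 1.1988e+7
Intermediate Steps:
C = Rational(2359, 46) (C = Add(-1, Mul(Rational(1, 2), Mul(13, Add(Pow(23, -1), 8)))) = Add(-1, Mul(Rational(1, 2), Mul(13, Add(Rational(1, 23), 8)))) = Add(-1, Mul(Rational(1, 2), Mul(13, Rational(185, 23)))) = Add(-1, Mul(Rational(1, 2), Rational(2405, 23))) = Add(-1, Rational(2405, 46)) = Rational(2359, 46) ≈ 51.283)
Mul(Add(Function('u')(-33, -1), 4238), Add(C, 2778)) = Mul(Add(-1, 4238), Add(Rational(2359, 46), 2778)) = Mul(4237, Rational(130147, 46)) = Rational(551432839, 46)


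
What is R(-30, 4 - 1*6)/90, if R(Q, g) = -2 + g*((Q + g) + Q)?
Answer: 61/45 ≈ 1.3556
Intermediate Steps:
R(Q, g) = -2 + g*(g + 2*Q)
R(-30, 4 - 1*6)/90 = (-2 + (4 - 1*6)² + 2*(-30)*(4 - 1*6))/90 = (-2 + (4 - 6)² + 2*(-30)*(4 - 6))*(1/90) = (-2 + (-2)² + 2*(-30)*(-2))*(1/90) = (-2 + 4 + 120)*(1/90) = 122*(1/90) = 61/45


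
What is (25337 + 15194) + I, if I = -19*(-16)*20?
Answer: 46611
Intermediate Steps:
I = 6080 (I = 304*20 = 6080)
(25337 + 15194) + I = (25337 + 15194) + 6080 = 40531 + 6080 = 46611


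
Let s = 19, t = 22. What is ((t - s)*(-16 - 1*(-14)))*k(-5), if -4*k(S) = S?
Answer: -15/2 ≈ -7.5000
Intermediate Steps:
k(S) = -S/4
((t - s)*(-16 - 1*(-14)))*k(-5) = ((22 - 1*19)*(-16 - 1*(-14)))*(-¼*(-5)) = ((22 - 19)*(-16 + 14))*(5/4) = (3*(-2))*(5/4) = -6*5/4 = -15/2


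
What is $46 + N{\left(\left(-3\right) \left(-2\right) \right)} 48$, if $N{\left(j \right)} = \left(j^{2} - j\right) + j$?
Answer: $1774$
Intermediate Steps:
$N{\left(j \right)} = j^{2}$
$46 + N{\left(\left(-3\right) \left(-2\right) \right)} 48 = 46 + \left(\left(-3\right) \left(-2\right)\right)^{2} \cdot 48 = 46 + 6^{2} \cdot 48 = 46 + 36 \cdot 48 = 46 + 1728 = 1774$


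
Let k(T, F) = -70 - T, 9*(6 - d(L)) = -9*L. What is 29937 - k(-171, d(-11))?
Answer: 29836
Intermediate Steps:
d(L) = 6 + L (d(L) = 6 - (-1)*L = 6 + L)
29937 - k(-171, d(-11)) = 29937 - (-70 - 1*(-171)) = 29937 - (-70 + 171) = 29937 - 1*101 = 29937 - 101 = 29836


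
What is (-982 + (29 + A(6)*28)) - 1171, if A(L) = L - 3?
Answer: -2040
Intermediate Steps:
A(L) = -3 + L
(-982 + (29 + A(6)*28)) - 1171 = (-982 + (29 + (-3 + 6)*28)) - 1171 = (-982 + (29 + 3*28)) - 1171 = (-982 + (29 + 84)) - 1171 = (-982 + 113) - 1171 = -869 - 1171 = -2040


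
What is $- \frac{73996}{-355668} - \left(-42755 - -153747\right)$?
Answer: $- \frac{9869057165}{88917} \approx -1.1099 \cdot 10^{5}$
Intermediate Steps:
$- \frac{73996}{-355668} - \left(-42755 - -153747\right) = \left(-73996\right) \left(- \frac{1}{355668}\right) - \left(-42755 + 153747\right) = \frac{18499}{88917} - 110992 = - \frac{9869057165}{88917}$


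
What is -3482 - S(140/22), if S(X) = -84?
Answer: -3398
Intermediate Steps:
-3482 - S(140/22) = -3482 - 1*(-84) = -3482 + 84 = -3398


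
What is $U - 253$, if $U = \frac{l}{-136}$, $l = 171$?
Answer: $- \frac{34579}{136} \approx -254.26$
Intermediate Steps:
$U = - \frac{171}{136}$ ($U = \frac{171}{-136} = 171 \left(- \frac{1}{136}\right) = - \frac{171}{136} \approx -1.2574$)
$U - 253 = - \frac{171}{136} - 253 = - \frac{34579}{136}$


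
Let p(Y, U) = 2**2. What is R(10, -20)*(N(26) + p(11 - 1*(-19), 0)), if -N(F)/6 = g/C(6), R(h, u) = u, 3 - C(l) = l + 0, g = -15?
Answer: 520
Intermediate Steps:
C(l) = 3 - l (C(l) = 3 - (l + 0) = 3 - l)
N(F) = -30 (N(F) = -(-90)/(3 - 1*6) = -(-90)/(3 - 6) = -(-90)/(-3) = -(-90)*(-1)/3 = -6*5 = -30)
p(Y, U) = 4
R(10, -20)*(N(26) + p(11 - 1*(-19), 0)) = -20*(-30 + 4) = -20*(-26) = 520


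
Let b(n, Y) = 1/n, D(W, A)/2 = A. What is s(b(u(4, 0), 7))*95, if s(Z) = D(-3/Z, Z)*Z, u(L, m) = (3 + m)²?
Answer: 190/81 ≈ 2.3457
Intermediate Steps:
D(W, A) = 2*A
s(Z) = 2*Z² (s(Z) = (2*Z)*Z = 2*Z²)
s(b(u(4, 0), 7))*95 = (2*(1/((3 + 0)²))²)*95 = (2*(1/(3²))²)*95 = (2*(1/9)²)*95 = (2*(⅑)²)*95 = (2*(1/81))*95 = (2/81)*95 = 190/81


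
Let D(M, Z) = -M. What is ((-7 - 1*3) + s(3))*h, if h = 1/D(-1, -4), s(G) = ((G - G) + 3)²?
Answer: -1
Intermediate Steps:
s(G) = 9 (s(G) = (0 + 3)² = 3² = 9)
h = 1 (h = 1/(-1*(-1)) = 1/1 = 1*1 = 1)
((-7 - 1*3) + s(3))*h = ((-7 - 1*3) + 9)*1 = ((-7 - 3) + 9)*1 = (-10 + 9)*1 = -1*1 = -1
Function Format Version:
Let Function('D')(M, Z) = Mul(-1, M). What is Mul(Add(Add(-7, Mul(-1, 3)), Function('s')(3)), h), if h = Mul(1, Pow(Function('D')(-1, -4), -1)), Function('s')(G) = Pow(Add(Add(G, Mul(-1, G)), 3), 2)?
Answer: -1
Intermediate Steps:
Function('s')(G) = 9 (Function('s')(G) = Pow(Add(0, 3), 2) = Pow(3, 2) = 9)
h = 1 (h = Mul(1, Pow(Mul(-1, -1), -1)) = Mul(1, Pow(1, -1)) = Mul(1, 1) = 1)
Mul(Add(Add(-7, Mul(-1, 3)), Function('s')(3)), h) = Mul(Add(Add(-7, Mul(-1, 3)), 9), 1) = Mul(Add(Add(-7, -3), 9), 1) = Mul(Add(-10, 9), 1) = Mul(-1, 1) = -1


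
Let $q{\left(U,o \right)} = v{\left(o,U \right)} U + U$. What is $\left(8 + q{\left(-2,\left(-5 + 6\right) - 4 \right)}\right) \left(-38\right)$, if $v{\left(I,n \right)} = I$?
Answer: $-456$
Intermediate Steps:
$q{\left(U,o \right)} = U + U o$ ($q{\left(U,o \right)} = o U + U = U o + U = U + U o$)
$\left(8 + q{\left(-2,\left(-5 + 6\right) - 4 \right)}\right) \left(-38\right) = \left(8 - 2 \left(1 + \left(\left(-5 + 6\right) - 4\right)\right)\right) \left(-38\right) = \left(8 - 2 \left(1 + \left(1 - 4\right)\right)\right) \left(-38\right) = \left(8 - 2 \left(1 - 3\right)\right) \left(-38\right) = \left(8 - -4\right) \left(-38\right) = \left(8 + 4\right) \left(-38\right) = 12 \left(-38\right) = -456$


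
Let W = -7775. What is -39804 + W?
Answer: -47579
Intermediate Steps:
-39804 + W = -39804 - 7775 = -47579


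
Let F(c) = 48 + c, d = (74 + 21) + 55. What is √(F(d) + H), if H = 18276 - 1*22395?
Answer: I*√3921 ≈ 62.618*I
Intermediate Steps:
d = 150 (d = 95 + 55 = 150)
H = -4119 (H = 18276 - 22395 = -4119)
√(F(d) + H) = √((48 + 150) - 4119) = √(198 - 4119) = √(-3921) = I*√3921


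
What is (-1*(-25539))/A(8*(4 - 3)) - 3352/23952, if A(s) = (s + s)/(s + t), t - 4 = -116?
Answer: -248507449/1497 ≈ -1.6600e+5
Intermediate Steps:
t = -112 (t = 4 - 116 = -112)
A(s) = 2*s/(-112 + s) (A(s) = (s + s)/(s - 112) = (2*s)/(-112 + s) = 2*s/(-112 + s))
(-1*(-25539))/A(8*(4 - 3)) - 3352/23952 = (-1*(-25539))/((2*(8*(4 - 3))/(-112 + 8*(4 - 3)))) - 3352/23952 = 25539/((2*(8*1)/(-112 + 8*1))) - 3352*1/23952 = 25539/((2*8/(-112 + 8))) - 419/2994 = 25539/((2*8/(-104))) - 419/2994 = 25539/((2*8*(-1/104))) - 419/2994 = 25539/(-2/13) - 419/2994 = 25539*(-13/2) - 419/2994 = -332007/2 - 419/2994 = -248507449/1497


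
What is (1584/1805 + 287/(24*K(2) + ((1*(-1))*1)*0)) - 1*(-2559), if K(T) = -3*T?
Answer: 664845341/259920 ≈ 2557.9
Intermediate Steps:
(1584/1805 + 287/(24*K(2) + ((1*(-1))*1)*0)) - 1*(-2559) = (1584/1805 + 287/(24*(-3*2) + ((1*(-1))*1)*0)) - 1*(-2559) = (1584*(1/1805) + 287/(24*(-6) - 1*1*0)) + 2559 = (1584/1805 + 287/(-144 - 1*0)) + 2559 = (1584/1805 + 287/(-144 + 0)) + 2559 = (1584/1805 + 287/(-144)) + 2559 = (1584/1805 + 287*(-1/144)) + 2559 = (1584/1805 - 287/144) + 2559 = -289939/259920 + 2559 = 664845341/259920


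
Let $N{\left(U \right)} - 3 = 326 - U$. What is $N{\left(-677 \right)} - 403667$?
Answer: $-402661$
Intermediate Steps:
$N{\left(U \right)} = 329 - U$ ($N{\left(U \right)} = 3 - \left(-326 + U\right) = 329 - U$)
$N{\left(-677 \right)} - 403667 = \left(329 - -677\right) - 403667 = \left(329 + 677\right) - 403667 = 1006 - 403667 = -402661$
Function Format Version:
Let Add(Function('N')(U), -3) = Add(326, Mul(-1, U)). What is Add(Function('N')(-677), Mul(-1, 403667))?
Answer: -402661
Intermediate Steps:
Function('N')(U) = Add(329, Mul(-1, U)) (Function('N')(U) = Add(3, Add(326, Mul(-1, U))) = Add(329, Mul(-1, U)))
Add(Function('N')(-677), Mul(-1, 403667)) = Add(Add(329, Mul(-1, -677)), Mul(-1, 403667)) = Add(Add(329, 677), -403667) = Add(1006, -403667) = -402661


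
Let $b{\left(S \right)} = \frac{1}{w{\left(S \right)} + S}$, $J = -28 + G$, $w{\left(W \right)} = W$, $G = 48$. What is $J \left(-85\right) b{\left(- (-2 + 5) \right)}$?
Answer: $\frac{850}{3} \approx 283.33$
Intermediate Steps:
$J = 20$ ($J = -28 + 48 = 20$)
$b{\left(S \right)} = \frac{1}{2 S}$ ($b{\left(S \right)} = \frac{1}{S + S} = \frac{1}{2 S}$)
$J \left(-85\right) b{\left(- (-2 + 5) \right)} = 20 \left(-85\right) \frac{1}{2 \left(- (-2 + 5)\right)} = - 1700 \frac{1}{2 \left(\left(-1\right) 3\right)} = - 1700 \frac{1}{2 \left(-3\right)} = - 1700 \cdot \frac{1}{2} \left(- \frac{1}{3}\right) = \left(-1700\right) \left(- \frac{1}{6}\right) = \frac{850}{3}$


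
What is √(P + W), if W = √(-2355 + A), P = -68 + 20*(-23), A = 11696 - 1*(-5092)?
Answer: √(-528 + √14433) ≈ 20.196*I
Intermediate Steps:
A = 16788 (A = 11696 + 5092 = 16788)
P = -528 (P = -68 - 460 = -528)
W = √14433 (W = √(-2355 + 16788) = √14433 ≈ 120.14)
√(P + W) = √(-528 + √14433)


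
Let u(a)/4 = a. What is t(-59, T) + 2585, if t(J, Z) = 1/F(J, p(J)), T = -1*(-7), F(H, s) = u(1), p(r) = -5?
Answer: 10341/4 ≈ 2585.3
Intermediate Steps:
u(a) = 4*a
F(H, s) = 4 (F(H, s) = 4*1 = 4)
T = 7
t(J, Z) = 1/4
t(-59, T) + 2585 = 1/4 + 2585 = 10341/4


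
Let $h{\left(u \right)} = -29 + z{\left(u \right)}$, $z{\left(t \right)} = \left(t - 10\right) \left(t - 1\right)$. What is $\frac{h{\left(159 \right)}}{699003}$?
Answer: $\frac{23513}{699003} \approx 0.033638$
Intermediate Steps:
$z{\left(t \right)} = \left(-1 + t\right) \left(-10 + t\right)$ ($z{\left(t \right)} = \left(-10 + t\right) \left(-1 + t\right) = \left(-1 + t\right) \left(-10 + t\right)$)
$h{\left(u \right)} = -19 + u^{2} - 11 u$ ($h{\left(u \right)} = -29 + \left(10 + u^{2} - 11 u\right) = -19 + u^{2} - 11 u$)
$\frac{h{\left(159 \right)}}{699003} = \frac{-19 + 159^{2} - 1749}{699003} = \left(-19 + 25281 - 1749\right) \frac{1}{699003} = 23513 \cdot \frac{1}{699003} = \frac{23513}{699003}$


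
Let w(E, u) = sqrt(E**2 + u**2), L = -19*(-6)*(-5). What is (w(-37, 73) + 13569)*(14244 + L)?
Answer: 185542506 + 13674*sqrt(6698) ≈ 1.8666e+8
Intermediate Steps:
L = -570 (L = 114*(-5) = -570)
(w(-37, 73) + 13569)*(14244 + L) = (sqrt((-37)**2 + 73**2) + 13569)*(14244 - 570) = (sqrt(1369 + 5329) + 13569)*13674 = (sqrt(6698) + 13569)*13674 = (13569 + sqrt(6698))*13674 = 185542506 + 13674*sqrt(6698)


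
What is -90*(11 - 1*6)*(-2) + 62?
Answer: 962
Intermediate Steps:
-90*(11 - 1*6)*(-2) + 62 = -90*(11 - 6)*(-2) + 62 = -450*(-2) + 62 = -90*(-10) + 62 = 900 + 62 = 962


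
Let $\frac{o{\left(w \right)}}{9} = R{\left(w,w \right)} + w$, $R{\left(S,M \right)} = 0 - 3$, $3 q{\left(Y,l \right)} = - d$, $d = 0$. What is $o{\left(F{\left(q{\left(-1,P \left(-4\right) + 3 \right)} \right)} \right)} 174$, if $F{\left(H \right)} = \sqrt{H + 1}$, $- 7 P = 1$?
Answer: $-3132$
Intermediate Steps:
$P = - \frac{1}{7}$ ($P = \left(- \frac{1}{7}\right) 1 = - \frac{1}{7} \approx -0.14286$)
$q{\left(Y,l \right)} = 0$ ($q{\left(Y,l \right)} = \frac{\left(-1\right) 0}{3} = \frac{1}{3} \cdot 0 = 0$)
$F{\left(H \right)} = \sqrt{1 + H}$
$R{\left(S,M \right)} = -3$
$o{\left(w \right)} = -27 + 9 w$ ($o{\left(w \right)} = 9 \left(-3 + w\right) = -27 + 9 w$)
$o{\left(F{\left(q{\left(-1,P \left(-4\right) + 3 \right)} \right)} \right)} 174 = \left(-27 + 9 \sqrt{1 + 0}\right) 174 = \left(-27 + 9 \sqrt{1}\right) 174 = \left(-27 + 9 \cdot 1\right) 174 = \left(-27 + 9\right) 174 = \left(-18\right) 174 = -3132$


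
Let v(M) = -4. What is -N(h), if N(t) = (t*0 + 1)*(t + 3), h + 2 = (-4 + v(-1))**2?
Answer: -65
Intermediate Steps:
h = 62 (h = -2 + (-4 - 4)**2 = -2 + (-8)**2 = -2 + 64 = 62)
N(t) = 3 + t (N(t) = (0 + 1)*(3 + t) = 1*(3 + t) = 3 + t)
-N(h) = -(3 + 62) = -1*65 = -65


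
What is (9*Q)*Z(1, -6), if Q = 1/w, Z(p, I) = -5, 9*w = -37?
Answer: 405/37 ≈ 10.946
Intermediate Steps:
w = -37/9 (w = (⅑)*(-37) = -37/9 ≈ -4.1111)
Q = -9/37 (Q = 1/(-37/9) = -9/37 ≈ -0.24324)
(9*Q)*Z(1, -6) = (9*(-9/37))*(-5) = -81/37*(-5) = 405/37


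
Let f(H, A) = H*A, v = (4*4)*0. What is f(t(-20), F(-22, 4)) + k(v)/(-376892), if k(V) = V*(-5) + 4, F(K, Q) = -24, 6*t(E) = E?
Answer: 7537839/94223 ≈ 80.000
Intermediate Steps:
t(E) = E/6
v = 0 (v = 16*0 = 0)
f(H, A) = A*H
k(V) = 4 - 5*V (k(V) = -5*V + 4 = 4 - 5*V)
f(t(-20), F(-22, 4)) + k(v)/(-376892) = -4*(-20) + (4 - 5*0)/(-376892) = -24*(-10/3) + (4 + 0)*(-1/376892) = 80 + 4*(-1/376892) = 80 - 1/94223 = 7537839/94223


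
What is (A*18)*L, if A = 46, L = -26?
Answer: -21528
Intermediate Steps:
(A*18)*L = (46*18)*(-26) = 828*(-26) = -21528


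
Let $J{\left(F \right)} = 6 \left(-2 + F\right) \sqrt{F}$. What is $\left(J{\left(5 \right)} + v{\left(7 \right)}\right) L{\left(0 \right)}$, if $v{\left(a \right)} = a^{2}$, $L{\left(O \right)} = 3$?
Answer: $147 + 54 \sqrt{5} \approx 267.75$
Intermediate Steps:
$J{\left(F \right)} = \sqrt{F} \left(-12 + 6 F\right)$ ($J{\left(F \right)} = \left(-12 + 6 F\right) \sqrt{F} = \sqrt{F} \left(-12 + 6 F\right)$)
$\left(J{\left(5 \right)} + v{\left(7 \right)}\right) L{\left(0 \right)} = \left(6 \sqrt{5} \left(-2 + 5\right) + 7^{2}\right) 3 = \left(6 \sqrt{5} \cdot 3 + 49\right) 3 = \left(18 \sqrt{5} + 49\right) 3 = \left(49 + 18 \sqrt{5}\right) 3 = 147 + 54 \sqrt{5}$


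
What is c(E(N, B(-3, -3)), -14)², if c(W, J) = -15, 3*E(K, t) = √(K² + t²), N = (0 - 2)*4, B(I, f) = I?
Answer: 225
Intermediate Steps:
N = -8 (N = -2*4 = -8)
E(K, t) = √(K² + t²)/3
c(E(N, B(-3, -3)), -14)² = (-15)² = 225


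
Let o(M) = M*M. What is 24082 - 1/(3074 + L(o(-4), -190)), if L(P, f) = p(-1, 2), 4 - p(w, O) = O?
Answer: 74076231/3076 ≈ 24082.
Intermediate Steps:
o(M) = M**2
p(w, O) = 4 - O
L(P, f) = 2 (L(P, f) = 4 - 1*2 = 4 - 2 = 2)
24082 - 1/(3074 + L(o(-4), -190)) = 24082 - 1/(3074 + 2) = 24082 - 1/3076 = 74076231/3076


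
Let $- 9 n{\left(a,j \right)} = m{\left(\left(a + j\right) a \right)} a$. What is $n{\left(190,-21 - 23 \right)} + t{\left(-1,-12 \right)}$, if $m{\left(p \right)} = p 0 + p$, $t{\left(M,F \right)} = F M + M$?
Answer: $- \frac{5270501}{9} \approx -5.8561 \cdot 10^{5}$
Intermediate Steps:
$t{\left(M,F \right)} = M + F M$
$m{\left(p \right)} = p$ ($m{\left(p \right)} = 0 + p = p$)
$n{\left(a,j \right)} = - \frac{a^{2} \left(a + j\right)}{9}$ ($n{\left(a,j \right)} = - \frac{\left(a + j\right) a a}{9} = - \frac{a \left(a + j\right) a}{9} = - \frac{a^{2} \left(a + j\right)}{9}$)
$n{\left(190,-21 - 23 \right)} + t{\left(-1,-12 \right)} = \frac{190^{2} \left(\left(-1\right) 190 - \left(-21 - 23\right)\right)}{9} - \left(1 - 12\right) = \frac{1}{9} \cdot 36100 \left(-190 - -44\right) - -11 = \frac{1}{9} \cdot 36100 \left(-190 + 44\right) + 11 = \frac{1}{9} \cdot 36100 \left(-146\right) + 11 = - \frac{5270600}{9} + 11 = - \frac{5270501}{9}$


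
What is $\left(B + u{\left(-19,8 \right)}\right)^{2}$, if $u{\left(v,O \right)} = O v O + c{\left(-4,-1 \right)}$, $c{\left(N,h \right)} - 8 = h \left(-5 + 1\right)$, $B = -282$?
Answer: $2208196$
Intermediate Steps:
$c{\left(N,h \right)} = 8 - 4 h$ ($c{\left(N,h \right)} = 8 + h \left(-5 + 1\right) = 8 + h \left(-4\right) = 8 - 4 h$)
$u{\left(v,O \right)} = 12 + v O^{2}$ ($u{\left(v,O \right)} = O v O + \left(8 - -4\right) = v O^{2} + \left(8 + 4\right) = v O^{2} + 12 = 12 + v O^{2}$)
$\left(B + u{\left(-19,8 \right)}\right)^{2} = \left(-282 + \left(12 - 19 \cdot 8^{2}\right)\right)^{2} = \left(-282 + \left(12 - 1216\right)\right)^{2} = \left(-282 - 1204\right)^{2} = \left(-1486\right)^{2} = 2208196$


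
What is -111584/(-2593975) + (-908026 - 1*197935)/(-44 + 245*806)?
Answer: -2846805602191/512118108350 ≈ -5.5589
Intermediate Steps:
-111584/(-2593975) + (-908026 - 1*197935)/(-44 + 245*806) = -111584*(-1/2593975) + (-908026 - 197935)/(-44 + 197470) = 111584/2593975 - 1105961/197426 = -2846805602191/512118108350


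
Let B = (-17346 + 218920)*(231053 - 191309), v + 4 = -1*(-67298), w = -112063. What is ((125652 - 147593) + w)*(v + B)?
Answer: -1073562908597400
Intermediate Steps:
v = 67294 (v = -4 - 1*(-67298) = -4 + 67298 = 67294)
B = 8011357056 (B = 201574*39744 = 8011357056)
((125652 - 147593) + w)*(v + B) = ((125652 - 147593) - 112063)*(67294 + 8011357056) = (-21941 - 112063)*8011424350 = -134004*8011424350 = -1073562908597400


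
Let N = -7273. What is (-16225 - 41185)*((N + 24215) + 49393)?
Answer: -3808292350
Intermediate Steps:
(-16225 - 41185)*((N + 24215) + 49393) = (-16225 - 41185)*((-7273 + 24215) + 49393) = -57410*(16942 + 49393) = -57410*66335 = -3808292350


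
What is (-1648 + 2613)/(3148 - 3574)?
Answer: -965/426 ≈ -2.2653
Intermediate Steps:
(-1648 + 2613)/(3148 - 3574) = 965/(-426) = 965*(-1/426) = -965/426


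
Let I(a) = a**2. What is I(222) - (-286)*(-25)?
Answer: 42134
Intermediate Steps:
I(222) - (-286)*(-25) = 222**2 - (-286)*(-25) = 49284 - 1*7150 = 49284 - 7150 = 42134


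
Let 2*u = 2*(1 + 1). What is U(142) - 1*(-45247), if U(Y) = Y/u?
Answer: 45318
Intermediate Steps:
u = 2 (u = (2*(1 + 1))/2 = (2*2)/2 = (1/2)*4 = 2)
U(Y) = Y/2
U(142) - 1*(-45247) = (1/2)*142 - 1*(-45247) = 71 + 45247 = 45318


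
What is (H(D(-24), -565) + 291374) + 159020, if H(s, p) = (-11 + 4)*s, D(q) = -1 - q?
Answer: 450233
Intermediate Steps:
H(s, p) = -7*s
(H(D(-24), -565) + 291374) + 159020 = (-7*(-1 - 1*(-24)) + 291374) + 159020 = (-7*(-1 + 24) + 291374) + 159020 = (-7*23 + 291374) + 159020 = (-161 + 291374) + 159020 = 291213 + 159020 = 450233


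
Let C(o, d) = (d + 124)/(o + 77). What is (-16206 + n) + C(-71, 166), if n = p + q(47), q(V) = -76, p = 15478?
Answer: -2267/3 ≈ -755.67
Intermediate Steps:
C(o, d) = (124 + d)/(77 + o)
n = 15402 (n = 15478 - 76 = 15402)
(-16206 + n) + C(-71, 166) = (-16206 + 15402) + (124 + 166)/(77 - 71) = -804 + 290/6 = -804 + (1/6)*290 = -804 + 145/3 = -2267/3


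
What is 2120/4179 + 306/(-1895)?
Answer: 2738626/7919205 ≈ 0.34582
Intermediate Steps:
2120/4179 + 306/(-1895) = 2120*(1/4179) + 306*(-1/1895) = 2120/4179 - 306/1895 = 2738626/7919205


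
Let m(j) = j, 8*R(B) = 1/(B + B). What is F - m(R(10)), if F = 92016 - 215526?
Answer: -19761601/160 ≈ -1.2351e+5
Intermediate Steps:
R(B) = 1/(16*B) (R(B) = 1/(8*(B + B)) = 1/(8*((2*B))) = (1/(2*B))/8 = 1/(16*B))
F = -123510
F - m(R(10)) = -123510 - 1/(16*10) = -123510 - 1*1/160 = -123510 - 1/160 = -19761601/160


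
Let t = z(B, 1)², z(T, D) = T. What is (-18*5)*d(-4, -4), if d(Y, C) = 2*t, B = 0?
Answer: 0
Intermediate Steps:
t = 0 (t = 0² = 0)
d(Y, C) = 0 (d(Y, C) = 2*0 = 0)
(-18*5)*d(-4, -4) = -18*5*0 = -90*0 = 0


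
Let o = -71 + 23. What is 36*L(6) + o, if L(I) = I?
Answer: 168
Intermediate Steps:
o = -48
36*L(6) + o = 36*6 - 48 = 216 - 48 = 168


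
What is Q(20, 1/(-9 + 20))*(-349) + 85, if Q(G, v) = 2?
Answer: -613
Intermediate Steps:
Q(20, 1/(-9 + 20))*(-349) + 85 = 2*(-349) + 85 = -698 + 85 = -613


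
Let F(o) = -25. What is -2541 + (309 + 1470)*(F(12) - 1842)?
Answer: -3323934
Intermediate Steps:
-2541 + (309 + 1470)*(F(12) - 1842) = -2541 + (309 + 1470)*(-25 - 1842) = -2541 + 1779*(-1867) = -2541 - 3321393 = -3323934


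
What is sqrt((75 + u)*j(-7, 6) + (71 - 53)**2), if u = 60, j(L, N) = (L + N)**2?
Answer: 3*sqrt(51) ≈ 21.424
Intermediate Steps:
sqrt((75 + u)*j(-7, 6) + (71 - 53)**2) = sqrt((75 + 60)*(-7 + 6)**2 + (71 - 53)**2) = sqrt(135*(-1)**2 + 18**2) = sqrt(135*1 + 324) = sqrt(135 + 324) = sqrt(459) = 3*sqrt(51)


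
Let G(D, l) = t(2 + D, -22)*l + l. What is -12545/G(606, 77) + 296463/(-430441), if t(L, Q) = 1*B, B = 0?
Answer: -492973636/3013087 ≈ -163.61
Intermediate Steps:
t(L, Q) = 0 (t(L, Q) = 1*0 = 0)
G(D, l) = l (G(D, l) = 0*l + l = 0 + l = l)
-12545/G(606, 77) + 296463/(-430441) = -12545/77 + 296463/(-430441) = -12545*1/77 + 296463*(-1/430441) = -12545/77 - 296463/430441 = -492973636/3013087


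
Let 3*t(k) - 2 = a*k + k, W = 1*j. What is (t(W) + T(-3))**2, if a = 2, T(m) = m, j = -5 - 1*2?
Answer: 784/9 ≈ 87.111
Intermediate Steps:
j = -7 (j = -5 - 2 = -7)
W = -7 (W = 1*(-7) = -7)
t(k) = 2/3 + k (t(k) = 2/3 + (2*k + k)/3 = 2/3 + (3*k)/3 = 2/3 + k)
(t(W) + T(-3))**2 = ((2/3 - 7) - 3)**2 = (-19/3 - 3)**2 = (-28/3)**2 = 784/9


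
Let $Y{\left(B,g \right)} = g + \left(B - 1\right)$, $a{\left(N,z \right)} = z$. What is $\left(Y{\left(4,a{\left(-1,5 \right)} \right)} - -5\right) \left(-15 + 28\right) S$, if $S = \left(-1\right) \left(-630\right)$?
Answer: $106470$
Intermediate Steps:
$S = 630$
$Y{\left(B,g \right)} = -1 + B + g$ ($Y{\left(B,g \right)} = g + \left(-1 + B\right) = -1 + B + g$)
$\left(Y{\left(4,a{\left(-1,5 \right)} \right)} - -5\right) \left(-15 + 28\right) S = \left(\left(-1 + 4 + 5\right) - -5\right) \left(-15 + 28\right) 630 = \left(8 + \left(-2 + 7\right)\right) 13 \cdot 630 = \left(8 + 5\right) 13 \cdot 630 = 13 \cdot 13 \cdot 630 = 169 \cdot 630 = 106470$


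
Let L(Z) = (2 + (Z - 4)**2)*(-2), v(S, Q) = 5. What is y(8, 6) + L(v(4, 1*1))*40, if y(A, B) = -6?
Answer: -246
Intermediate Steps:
L(Z) = -4 - 2*(-4 + Z)**2 (L(Z) = (2 + (-4 + Z)**2)*(-2) = -4 - 2*(-4 + Z)**2)
y(8, 6) + L(v(4, 1*1))*40 = -6 + (-4 - 2*(-4 + 5)**2)*40 = -6 + (-4 - 2*1**2)*40 = -6 + (-4 - 2*1)*40 = -6 + (-4 - 2)*40 = -6 - 6*40 = -6 - 240 = -246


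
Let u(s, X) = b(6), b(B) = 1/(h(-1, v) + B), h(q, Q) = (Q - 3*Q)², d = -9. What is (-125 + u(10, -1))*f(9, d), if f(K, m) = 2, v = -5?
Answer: -13249/53 ≈ -249.98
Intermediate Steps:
h(q, Q) = 4*Q² (h(q, Q) = (-2*Q)² = 4*Q²)
b(B) = 1/(100 + B) (b(B) = 1/(4*(-5)² + B) = 1/(4*25 + B) = 1/(100 + B))
u(s, X) = 1/106 (u(s, X) = 1/(100 + 6) = 1/106)
(-125 + u(10, -1))*f(9, d) = (-125 + 1/106)*2 = -13249/106*2 = -13249/53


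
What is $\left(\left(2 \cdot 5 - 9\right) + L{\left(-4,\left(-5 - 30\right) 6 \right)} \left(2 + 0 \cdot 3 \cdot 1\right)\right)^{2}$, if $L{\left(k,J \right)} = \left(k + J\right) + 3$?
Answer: $177241$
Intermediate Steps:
$L{\left(k,J \right)} = 3 + J + k$ ($L{\left(k,J \right)} = \left(J + k\right) + 3 = 3 + J + k$)
$\left(\left(2 \cdot 5 - 9\right) + L{\left(-4,\left(-5 - 30\right) 6 \right)} \left(2 + 0 \cdot 3 \cdot 1\right)\right)^{2} = \left(\left(2 \cdot 5 - 9\right) + \left(3 + \left(-5 - 30\right) 6 - 4\right) \left(2 + 0 \cdot 3 \cdot 1\right)\right)^{2} = \left(\left(10 - 9\right) + \left(3 + \left(-5 - 30\right) 6 - 4\right) \left(2 + 0 \cdot 1\right)\right)^{2} = \left(1 + \left(3 - 210 - 4\right) \left(2 + 0\right)\right)^{2} = \left(1 + \left(3 - 210 - 4\right) 2\right)^{2} = \left(1 - 422\right)^{2} = \left(-421\right)^{2} = 177241$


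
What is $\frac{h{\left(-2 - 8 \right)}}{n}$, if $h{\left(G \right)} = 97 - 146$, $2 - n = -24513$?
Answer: $- \frac{49}{24515} \approx -0.0019988$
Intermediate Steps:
$n = 24515$ ($n = 2 - -24513 = 2 + 24513 = 24515$)
$h{\left(G \right)} = -49$ ($h{\left(G \right)} = 97 - 146 = -49$)
$\frac{h{\left(-2 - 8 \right)}}{n} = - \frac{49}{24515}$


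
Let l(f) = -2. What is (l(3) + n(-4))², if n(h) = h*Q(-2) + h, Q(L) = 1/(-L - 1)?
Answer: 100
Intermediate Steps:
Q(L) = 1/(-1 - L)
n(h) = 2*h (n(h) = h*(-1/(1 - 2)) + h = h*(-1/(-1)) + h = h*(-1*(-1)) + h = h*1 + h = h + h = 2*h)
(l(3) + n(-4))² = (-2 + 2*(-4))² = (-2 - 8)² = (-10)² = 100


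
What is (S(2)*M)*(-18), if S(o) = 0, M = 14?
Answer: 0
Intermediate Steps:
(S(2)*M)*(-18) = (0*14)*(-18) = 0*(-18) = 0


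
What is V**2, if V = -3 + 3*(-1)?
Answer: 36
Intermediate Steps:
V = -6 (V = -3 - 3 = -6)
V**2 = (-6)**2 = 36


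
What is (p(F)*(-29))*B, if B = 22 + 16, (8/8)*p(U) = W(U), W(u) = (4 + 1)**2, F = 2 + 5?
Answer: -27550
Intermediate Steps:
F = 7
W(u) = 25 (W(u) = 5**2 = 25)
p(U) = 25
B = 38
(p(F)*(-29))*B = (25*(-29))*38 = -725*38 = -27550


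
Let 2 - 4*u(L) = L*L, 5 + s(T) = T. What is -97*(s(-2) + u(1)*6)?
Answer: 1067/2 ≈ 533.50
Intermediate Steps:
s(T) = -5 + T
u(L) = 1/2 - L**2/4 (u(L) = 1/2 - L*L/4 = 1/2 - L**2/4)
-97*(s(-2) + u(1)*6) = -97*((-5 - 2) + (1/2 - 1/4*1**2)*6) = -97*(-7 + (1/2 - 1/4*1)*6) = -97*(-7 + (1/2 - 1/4)*6) = -97*(-7 + (1/4)*6) = -97*(-7 + 3/2) = -97*(-11/2) = 1067/2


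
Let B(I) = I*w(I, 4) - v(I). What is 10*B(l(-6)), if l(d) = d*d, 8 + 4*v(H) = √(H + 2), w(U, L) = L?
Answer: 1460 - 5*√38/2 ≈ 1444.6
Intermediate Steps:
v(H) = -2 + √(2 + H)/4 (v(H) = -2 + √(H + 2)/4 = -2 + √(2 + H)/4)
l(d) = d²
B(I) = 2 + 4*I - √(2 + I)/4 (B(I) = I*4 - (-2 + √(2 + I)/4) = 4*I + (2 - √(2 + I)/4) = 2 + 4*I - √(2 + I)/4)
10*B(l(-6)) = 10*(2 + 4*(-6)² - √(2 + (-6)²)/4) = 10*(2 + 4*36 - √(2 + 36)/4) = 10*(2 + 144 - √38/4) = 10*(146 - √38/4) = 1460 - 5*√38/2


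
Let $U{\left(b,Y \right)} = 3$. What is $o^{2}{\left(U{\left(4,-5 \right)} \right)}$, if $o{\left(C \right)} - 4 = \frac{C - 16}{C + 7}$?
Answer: $\frac{729}{100} \approx 7.29$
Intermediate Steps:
$o{\left(C \right)} = 4 + \frac{-16 + C}{7 + C}$ ($o{\left(C \right)} = 4 + \frac{C - 16}{C + 7} = 4 + \frac{-16 + C}{7 + C}$)
$o^{2}{\left(U{\left(4,-5 \right)} \right)} = \left(\frac{12 + 5 \cdot 3}{7 + 3}\right)^{2} = \left(\frac{12 + 15}{10}\right)^{2} = \left(\frac{1}{10} \cdot 27\right)^{2} = \left(\frac{27}{10}\right)^{2} = \frac{729}{100}$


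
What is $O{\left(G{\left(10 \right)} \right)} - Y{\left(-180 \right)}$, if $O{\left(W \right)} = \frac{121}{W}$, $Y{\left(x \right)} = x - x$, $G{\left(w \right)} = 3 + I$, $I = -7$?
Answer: $- \frac{121}{4} \approx -30.25$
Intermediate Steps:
$G{\left(w \right)} = -4$ ($G{\left(w \right)} = 3 - 7 = -4$)
$Y{\left(x \right)} = 0$
$O{\left(G{\left(10 \right)} \right)} - Y{\left(-180 \right)} = \frac{121}{-4} - 0 = 121 \left(- \frac{1}{4}\right) + 0 = - \frac{121}{4} + 0 = - \frac{121}{4}$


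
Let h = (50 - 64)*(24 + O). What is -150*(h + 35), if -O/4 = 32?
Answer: -223650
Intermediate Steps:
O = -128 (O = -4*32 = -128)
h = 1456 (h = (50 - 64)*(24 - 128) = -14*(-104) = 1456)
-150*(h + 35) = -150*(1456 + 35) = -150*1491 = -223650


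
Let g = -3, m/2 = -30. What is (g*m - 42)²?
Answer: 19044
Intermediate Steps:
m = -60 (m = 2*(-30) = -60)
(g*m - 42)² = (-3*(-60) - 42)² = (180 - 42)² = 138² = 19044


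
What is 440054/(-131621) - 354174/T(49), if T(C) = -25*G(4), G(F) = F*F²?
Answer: 22956324827/105296800 ≈ 218.02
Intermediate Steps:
G(F) = F³
T(C) = -1600 (T(C) = -25*4³ = -25*64 = -1600)
440054/(-131621) - 354174/T(49) = 440054/(-131621) - 354174/(-1600) = 440054*(-1/131621) - 354174*(-1/1600) = -440054/131621 + 177087/800 = 22956324827/105296800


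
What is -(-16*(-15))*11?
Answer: -2640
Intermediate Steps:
-(-16*(-15))*11 = -240*11 = -1*2640 = -2640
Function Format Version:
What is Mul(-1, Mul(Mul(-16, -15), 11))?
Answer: -2640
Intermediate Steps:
Mul(-1, Mul(Mul(-16, -15), 11)) = Mul(-1, Mul(240, 11)) = Mul(-1, 2640) = -2640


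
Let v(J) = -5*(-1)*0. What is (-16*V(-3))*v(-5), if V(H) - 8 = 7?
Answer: 0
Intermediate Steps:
V(H) = 15 (V(H) = 8 + 7 = 15)
v(J) = 0 (v(J) = 5*0 = 0)
(-16*V(-3))*v(-5) = -16*15*0 = -240*0 = 0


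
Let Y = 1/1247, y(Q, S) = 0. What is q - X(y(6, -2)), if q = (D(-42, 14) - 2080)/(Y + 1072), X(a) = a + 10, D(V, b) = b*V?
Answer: -16694846/1336785 ≈ -12.489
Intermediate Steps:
D(V, b) = V*b
X(a) = 10 + a
Y = 1/1247 ≈ 0.00080192
q = -3326996/1336785 (q = (-42*14 - 2080)/(1/1247 + 1072) = (-588 - 2080)/(1336785/1247) = -2668*1247/1336785 = -3326996/1336785 ≈ -2.4888)
q - X(y(6, -2)) = -3326996/1336785 - (10 + 0) = -3326996/1336785 - 1*10 = -3326996/1336785 - 10 = -16694846/1336785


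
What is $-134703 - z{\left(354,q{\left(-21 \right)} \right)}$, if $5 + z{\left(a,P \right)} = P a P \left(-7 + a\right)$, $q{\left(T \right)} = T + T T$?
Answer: $-21668757898$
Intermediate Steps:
$q{\left(T \right)} = T + T^{2}$
$z{\left(a,P \right)} = -5 + a P^{2} \left(-7 + a\right)$ ($z{\left(a,P \right)} = -5 + P a P \left(-7 + a\right) = -5 + a P^{2} \left(-7 + a\right)$)
$-134703 - z{\left(354,q{\left(-21 \right)} \right)} = -134703 - \left(-5 + \left(- 21 \left(1 - 21\right)\right)^{2} \cdot 354^{2} - 2478 \left(- 21 \left(1 - 21\right)\right)^{2}\right) = -134703 - \left(-5 + \left(\left(-21\right) \left(-20\right)\right)^{2} \cdot 125316 - 2478 \left(\left(-21\right) \left(-20\right)\right)^{2}\right) = -134703 - \left(-5 + 420^{2} \cdot 125316 - 2478 \cdot 420^{2}\right) = -134703 - \left(-5 + 176400 \cdot 125316 - 2478 \cdot 176400\right) = -134703 - \left(-5 + 22105742400 - 437119200\right) = -134703 - 21668623195 = -21668757898$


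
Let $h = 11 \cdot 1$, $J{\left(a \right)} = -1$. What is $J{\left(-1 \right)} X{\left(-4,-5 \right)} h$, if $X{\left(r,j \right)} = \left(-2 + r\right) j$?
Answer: $-330$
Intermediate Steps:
$h = 11$
$X{\left(r,j \right)} = j \left(-2 + r\right)$
$J{\left(-1 \right)} X{\left(-4,-5 \right)} h = - \left(-5\right) \left(-2 - 4\right) 11 = - \left(-5\right) \left(-6\right) 11 = \left(-1\right) 30 \cdot 11 = \left(-30\right) 11 = -330$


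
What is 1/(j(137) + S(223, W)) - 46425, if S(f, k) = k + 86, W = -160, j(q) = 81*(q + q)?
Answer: -1026920999/22120 ≈ -46425.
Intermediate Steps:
j(q) = 162*q (j(q) = 81*(2*q) = 162*q)
S(f, k) = 86 + k
1/(j(137) + S(223, W)) - 46425 = 1/(162*137 + (86 - 160)) - 46425 = 1/(22194 - 74) - 46425 = 1/22120 - 46425 = -1026920999/22120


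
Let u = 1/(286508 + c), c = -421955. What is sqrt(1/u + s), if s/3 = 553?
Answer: 2*I*sqrt(33447) ≈ 365.77*I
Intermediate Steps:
s = 1659 (s = 3*553 = 1659)
u = -1/135447 (u = 1/(286508 - 421955) = 1/(-135447) = -1/135447 ≈ -7.3830e-6)
sqrt(1/u + s) = sqrt(1/(-1/135447) + 1659) = sqrt(-135447 + 1659) = sqrt(-133788) = 2*I*sqrt(33447)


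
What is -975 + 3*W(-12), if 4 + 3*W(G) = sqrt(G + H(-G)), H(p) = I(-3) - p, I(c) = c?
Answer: -979 + 3*I*sqrt(3) ≈ -979.0 + 5.1962*I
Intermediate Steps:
H(p) = -3 - p
W(G) = -4/3 + sqrt(-3 + 2*G)/3 (W(G) = -4/3 + sqrt(G + (-3 - (-1)*G))/3 = -4/3 + sqrt(G + (-3 + G))/3 = -4/3 + sqrt(-3 + 2*G)/3)
-975 + 3*W(-12) = -975 + 3*(-4/3 + sqrt(-3 + 2*(-12))/3) = -975 + 3*(-4/3 + sqrt(-3 - 24)/3) = -975 + 3*(-4/3 + sqrt(-27)/3) = -975 + 3*(-4/3 + (3*I*sqrt(3))/3) = -975 + 3*(-4/3 + I*sqrt(3)) = -975 + (-4 + 3*I*sqrt(3)) = -979 + 3*I*sqrt(3)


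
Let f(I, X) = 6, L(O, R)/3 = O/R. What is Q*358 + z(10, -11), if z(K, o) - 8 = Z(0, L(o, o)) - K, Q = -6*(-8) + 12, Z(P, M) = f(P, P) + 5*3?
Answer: 21499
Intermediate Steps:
L(O, R) = 3*O/R (L(O, R) = 3*(O/R) = 3*O/R)
Z(P, M) = 21 (Z(P, M) = 6 + 5*3 = 6 + 15 = 21)
Q = 60 (Q = 48 + 12 = 60)
z(K, o) = 29 - K (z(K, o) = 8 + (21 - K) = 29 - K)
Q*358 + z(10, -11) = 60*358 + (29 - 1*10) = 21480 + (29 - 10) = 21480 + 19 = 21499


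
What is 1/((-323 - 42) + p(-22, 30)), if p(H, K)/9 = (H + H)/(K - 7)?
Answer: -23/8791 ≈ -0.0026163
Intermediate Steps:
p(H, K) = 18*H/(-7 + K) (p(H, K) = 9*((H + H)/(K - 7)) = 9*((2*H)/(-7 + K)) = 9*(2*H/(-7 + K)) = 18*H/(-7 + K))
1/((-323 - 42) + p(-22, 30)) = 1/((-323 - 42) + 18*(-22)/(-7 + 30)) = 1/(-365 + 18*(-22)/23) = 1/(-365 + 18*(-22)*(1/23)) = 1/(-365 - 396/23) = 1/(-8791/23) = -23/8791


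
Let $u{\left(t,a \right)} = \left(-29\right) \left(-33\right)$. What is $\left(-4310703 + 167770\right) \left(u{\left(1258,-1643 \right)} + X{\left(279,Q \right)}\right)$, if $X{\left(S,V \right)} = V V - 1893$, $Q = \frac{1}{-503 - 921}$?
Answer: $\frac{7863279936016555}{2027776} \approx 3.8778 \cdot 10^{9}$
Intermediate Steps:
$Q = - \frac{1}{1424}$ ($Q = \frac{1}{-1424} = - \frac{1}{1424} \approx -0.00070225$)
$X{\left(S,V \right)} = -1893 + V^{2}$ ($X{\left(S,V \right)} = V^{2} - 1893 = -1893 + V^{2}$)
$u{\left(t,a \right)} = 957$
$\left(-4310703 + 167770\right) \left(u{\left(1258,-1643 \right)} + X{\left(279,Q \right)}\right) = \left(-4310703 + 167770\right) \left(957 - \left(1893 - \left(- \frac{1}{1424}\right)^{2}\right)\right) = - 4142933 \left(957 + \left(-1893 + \frac{1}{2027776}\right)\right) = - 4142933 \left(957 - \frac{3838579967}{2027776}\right) = \left(-4142933\right) \left(- \frac{1897998335}{2027776}\right) = \frac{7863279936016555}{2027776}$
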